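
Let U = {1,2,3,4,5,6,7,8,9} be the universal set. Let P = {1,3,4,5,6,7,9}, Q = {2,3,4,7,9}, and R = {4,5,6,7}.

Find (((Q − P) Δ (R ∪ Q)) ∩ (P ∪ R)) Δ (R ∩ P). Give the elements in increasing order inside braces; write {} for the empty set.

Q − P = {2}
R ∪ Q = {2,3,4,5,6,7,9}
(Q − P) Δ (R ∪ Q) = {3,4,5,6,7,9}
P ∪ R = {1,3,4,5,6,7,9}
((Q − P) Δ (R ∪ Q)) ∩ (P ∪ R) = {3,4,5,6,7,9}
R ∩ P = {4,5,6,7}
(((Q − P) Δ (R ∪ Q)) ∩ (P ∪ R)) Δ (R ∩ P) = {3,9}

{3,9}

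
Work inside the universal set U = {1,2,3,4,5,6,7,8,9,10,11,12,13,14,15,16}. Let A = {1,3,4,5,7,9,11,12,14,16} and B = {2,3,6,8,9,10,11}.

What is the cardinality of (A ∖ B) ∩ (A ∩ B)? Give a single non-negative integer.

A ∖ B = {1,4,5,7,12,14,16}
A ∩ B = {3,9,11}
(A ∖ B) ∩ (A ∩ B) = {}
|(A ∖ B) ∩ (A ∩ B)| = 0

0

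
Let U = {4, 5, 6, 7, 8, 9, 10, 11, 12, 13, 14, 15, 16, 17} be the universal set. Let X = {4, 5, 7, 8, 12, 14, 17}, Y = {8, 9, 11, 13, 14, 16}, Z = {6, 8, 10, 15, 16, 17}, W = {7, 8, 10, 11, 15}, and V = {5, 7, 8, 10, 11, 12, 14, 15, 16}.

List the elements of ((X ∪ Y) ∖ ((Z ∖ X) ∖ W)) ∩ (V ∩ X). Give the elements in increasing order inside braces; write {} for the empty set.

{5, 7, 8, 12, 14}

X ∪ Y = {4, 5, 7, 8, 9, 11, 12, 13, 14, 16, 17}
Z ∖ X = {6, 10, 15, 16}
(Z ∖ X) ∖ W = {6, 16}
(X ∪ Y) ∖ ((Z ∖ X) ∖ W) = {4, 5, 7, 8, 9, 11, 12, 13, 14, 17}
V ∩ X = {5, 7, 8, 12, 14}
((X ∪ Y) ∖ ((Z ∖ X) ∖ W)) ∩ (V ∩ X) = {5, 7, 8, 12, 14}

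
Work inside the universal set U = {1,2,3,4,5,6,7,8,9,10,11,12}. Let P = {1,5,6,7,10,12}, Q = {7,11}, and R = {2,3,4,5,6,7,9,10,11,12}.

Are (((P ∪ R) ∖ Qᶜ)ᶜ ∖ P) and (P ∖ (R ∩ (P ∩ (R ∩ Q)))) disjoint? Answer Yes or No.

Yes

P ∪ R = {1,2,3,4,5,6,7,9,10,11,12}
Qᶜ = {1,2,3,4,5,6,8,9,10,12}
(P ∪ R) ∖ Qᶜ = {7,11}
((P ∪ R) ∖ Qᶜ)ᶜ = {1,2,3,4,5,6,8,9,10,12}
((P ∪ R) ∖ Qᶜ)ᶜ ∖ P = {2,3,4,8,9}
R ∩ Q = {7,11}
P ∩ (R ∩ Q) = {7}
R ∩ (P ∩ (R ∩ Q)) = {7}
P ∖ (R ∩ (P ∩ (R ∩ Q))) = {1,5,6,10,12}
{2,3,4,8,9} and {1,5,6,10,12} share no elements.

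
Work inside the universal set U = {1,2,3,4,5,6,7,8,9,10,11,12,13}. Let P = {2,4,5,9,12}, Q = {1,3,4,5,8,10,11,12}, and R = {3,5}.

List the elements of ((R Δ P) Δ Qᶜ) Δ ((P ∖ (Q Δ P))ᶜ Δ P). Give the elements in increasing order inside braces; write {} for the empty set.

R Δ P = {2,3,4,9,12}
Qᶜ = {2,6,7,9,13}
(R Δ P) Δ Qᶜ = {3,4,6,7,12,13}
Q Δ P = {1,2,3,8,9,10,11}
P ∖ (Q Δ P) = {4,5,12}
(P ∖ (Q Δ P))ᶜ = {1,2,3,6,7,8,9,10,11,13}
(P ∖ (Q Δ P))ᶜ Δ P = {1,3,4,5,6,7,8,10,11,12,13}
((R Δ P) Δ Qᶜ) Δ ((P ∖ (Q Δ P))ᶜ Δ P) = {1,5,8,10,11}

{1,5,8,10,11}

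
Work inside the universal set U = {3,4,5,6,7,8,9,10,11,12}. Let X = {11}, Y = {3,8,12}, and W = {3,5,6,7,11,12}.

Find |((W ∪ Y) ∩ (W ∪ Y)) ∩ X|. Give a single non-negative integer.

W ∪ Y = {3,5,6,7,8,11,12}
(W ∪ Y) ∩ (W ∪ Y) = {3,5,6,7,8,11,12}
((W ∪ Y) ∩ (W ∪ Y)) ∩ X = {11}
|((W ∪ Y) ∩ (W ∪ Y)) ∩ X| = 1

1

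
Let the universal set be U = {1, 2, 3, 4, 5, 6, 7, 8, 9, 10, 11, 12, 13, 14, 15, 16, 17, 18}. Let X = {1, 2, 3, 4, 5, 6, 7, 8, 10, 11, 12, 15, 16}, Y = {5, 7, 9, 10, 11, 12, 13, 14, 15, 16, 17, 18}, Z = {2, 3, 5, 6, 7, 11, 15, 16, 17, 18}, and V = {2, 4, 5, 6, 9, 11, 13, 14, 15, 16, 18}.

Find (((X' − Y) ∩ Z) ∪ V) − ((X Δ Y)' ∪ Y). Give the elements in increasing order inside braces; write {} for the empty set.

X' = {9, 13, 14, 17, 18}
X' − Y = {}
(X' − Y) ∩ Z = {}
((X' − Y) ∩ Z) ∪ V = {2, 4, 5, 6, 9, 11, 13, 14, 15, 16, 18}
X Δ Y = {1, 2, 3, 4, 6, 8, 9, 13, 14, 17, 18}
(X Δ Y)' = {5, 7, 10, 11, 12, 15, 16}
(X Δ Y)' ∪ Y = {5, 7, 9, 10, 11, 12, 13, 14, 15, 16, 17, 18}
(((X' − Y) ∩ Z) ∪ V) − ((X Δ Y)' ∪ Y) = {2, 4, 6}

{2, 4, 6}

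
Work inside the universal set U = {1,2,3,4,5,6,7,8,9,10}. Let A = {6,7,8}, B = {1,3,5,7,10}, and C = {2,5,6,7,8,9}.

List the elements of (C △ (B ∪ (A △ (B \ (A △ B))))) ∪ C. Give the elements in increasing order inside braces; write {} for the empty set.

A △ B = {1,3,5,6,8,10}
B \ (A △ B) = {7}
A △ (B \ (A △ B)) = {6,8}
B ∪ (A △ (B \ (A △ B))) = {1,3,5,6,7,8,10}
C △ (B ∪ (A △ (B \ (A △ B)))) = {1,2,3,9,10}
(C △ (B ∪ (A △ (B \ (A △ B))))) ∪ C = {1,2,3,5,6,7,8,9,10}

{1,2,3,5,6,7,8,9,10}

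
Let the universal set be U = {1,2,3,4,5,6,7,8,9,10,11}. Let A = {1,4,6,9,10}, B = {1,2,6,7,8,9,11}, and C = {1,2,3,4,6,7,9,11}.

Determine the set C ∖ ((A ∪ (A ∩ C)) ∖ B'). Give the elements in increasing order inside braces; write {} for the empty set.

A ∩ C = {1,4,6,9}
A ∪ (A ∩ C) = {1,4,6,9,10}
B' = {3,4,5,10}
(A ∪ (A ∩ C)) ∖ B' = {1,6,9}
C ∖ ((A ∪ (A ∩ C)) ∖ B') = {2,3,4,7,11}

{2,3,4,7,11}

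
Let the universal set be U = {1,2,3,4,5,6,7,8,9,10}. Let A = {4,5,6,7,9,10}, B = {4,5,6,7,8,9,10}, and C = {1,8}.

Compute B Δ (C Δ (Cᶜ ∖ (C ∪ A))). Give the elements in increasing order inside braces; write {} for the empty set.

Cᶜ = {2,3,4,5,6,7,9,10}
C ∪ A = {1,4,5,6,7,8,9,10}
Cᶜ ∖ (C ∪ A) = {2,3}
C Δ (Cᶜ ∖ (C ∪ A)) = {1,2,3,8}
B Δ (C Δ (Cᶜ ∖ (C ∪ A))) = {1,2,3,4,5,6,7,9,10}

{1,2,3,4,5,6,7,9,10}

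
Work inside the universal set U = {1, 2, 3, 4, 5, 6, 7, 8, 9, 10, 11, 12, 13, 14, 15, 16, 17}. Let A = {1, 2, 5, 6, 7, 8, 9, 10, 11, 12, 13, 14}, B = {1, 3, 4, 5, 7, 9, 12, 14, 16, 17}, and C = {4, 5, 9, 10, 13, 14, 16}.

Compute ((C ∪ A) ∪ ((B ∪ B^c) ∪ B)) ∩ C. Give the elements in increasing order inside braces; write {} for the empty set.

C ∪ A = {1, 2, 4, 5, 6, 7, 8, 9, 10, 11, 12, 13, 14, 16}
B^c = {2, 6, 8, 10, 11, 13, 15}
B ∪ B^c = {1, 2, 3, 4, 5, 6, 7, 8, 9, 10, 11, 12, 13, 14, 15, 16, 17}
(B ∪ B^c) ∪ B = {1, 2, 3, 4, 5, 6, 7, 8, 9, 10, 11, 12, 13, 14, 15, 16, 17}
(C ∪ A) ∪ ((B ∪ B^c) ∪ B) = {1, 2, 3, 4, 5, 6, 7, 8, 9, 10, 11, 12, 13, 14, 15, 16, 17}
((C ∪ A) ∪ ((B ∪ B^c) ∪ B)) ∩ C = {4, 5, 9, 10, 13, 14, 16}

{4, 5, 9, 10, 13, 14, 16}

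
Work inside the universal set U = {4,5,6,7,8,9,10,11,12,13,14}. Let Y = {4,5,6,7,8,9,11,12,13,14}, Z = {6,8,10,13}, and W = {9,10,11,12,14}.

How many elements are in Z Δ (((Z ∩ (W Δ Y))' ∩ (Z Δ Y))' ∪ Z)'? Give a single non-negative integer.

W Δ Y = {4,5,6,7,8,10,13}
Z ∩ (W Δ Y) = {6,8,10,13}
(Z ∩ (W Δ Y))' = {4,5,7,9,11,12,14}
Z Δ Y = {4,5,7,9,10,11,12,14}
(Z ∩ (W Δ Y))' ∩ (Z Δ Y) = {4,5,7,9,11,12,14}
((Z ∩ (W Δ Y))' ∩ (Z Δ Y))' = {6,8,10,13}
((Z ∩ (W Δ Y))' ∩ (Z Δ Y))' ∪ Z = {6,8,10,13}
(((Z ∩ (W Δ Y))' ∩ (Z Δ Y))' ∪ Z)' = {4,5,7,9,11,12,14}
Z Δ (((Z ∩ (W Δ Y))' ∩ (Z Δ Y))' ∪ Z)' = {4,5,6,7,8,9,10,11,12,13,14}
|Z Δ (((Z ∩ (W Δ Y))' ∩ (Z Δ Y))' ∪ Z)'| = 11

11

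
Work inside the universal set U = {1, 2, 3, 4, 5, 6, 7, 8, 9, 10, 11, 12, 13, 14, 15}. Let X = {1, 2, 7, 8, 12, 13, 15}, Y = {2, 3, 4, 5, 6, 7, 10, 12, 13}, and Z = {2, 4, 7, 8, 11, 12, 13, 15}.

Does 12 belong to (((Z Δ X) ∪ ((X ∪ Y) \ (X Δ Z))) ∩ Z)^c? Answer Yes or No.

12 ∈ Z and 12 ∈ X, so 12 ∉ Z Δ X
12 ∈ X and 12 ∈ Y, so 12 ∈ X ∪ Y
12 ∈ X and 12 ∈ Z, so 12 ∉ X Δ Z
12 ∈ (X ∪ Y) and 12 ∉ (X Δ Z), so 12 ∈ (X ∪ Y) \ (X Δ Z)
12 ∉ (Z Δ X) and 12 ∈ ((X ∪ Y) \ (X Δ Z)), so 12 ∈ (Z Δ X) ∪ ((X ∪ Y) \ (X Δ Z))
12 ∈ ((Z Δ X) ∪ ((X ∪ Y) \ (X Δ Z))) and 12 ∈ Z, so 12 ∈ ((Z Δ X) ∪ ((X ∪ Y) \ (X Δ Z))) ∩ Z
12 ∉ (((Z Δ X) ∪ ((X ∪ Y) \ (X Δ Z))) ∩ Z)^c since 12 ∈ (((Z Δ X) ∪ ((X ∪ Y) \ (X Δ Z))) ∩ Z)

No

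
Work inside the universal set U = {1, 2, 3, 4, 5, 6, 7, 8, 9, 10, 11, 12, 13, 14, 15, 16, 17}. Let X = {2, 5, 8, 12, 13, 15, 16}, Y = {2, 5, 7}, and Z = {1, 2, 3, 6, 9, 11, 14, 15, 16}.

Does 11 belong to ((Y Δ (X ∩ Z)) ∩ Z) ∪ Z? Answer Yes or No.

11 ∉ X and 11 ∈ Z, so 11 ∉ X ∩ Z
11 ∉ Y and 11 ∉ (X ∩ Z), so 11 ∉ Y Δ (X ∩ Z)
11 ∉ (Y Δ (X ∩ Z)) and 11 ∈ Z, so 11 ∉ (Y Δ (X ∩ Z)) ∩ Z
11 ∉ ((Y Δ (X ∩ Z)) ∩ Z) and 11 ∈ Z, so 11 ∈ ((Y Δ (X ∩ Z)) ∩ Z) ∪ Z

Yes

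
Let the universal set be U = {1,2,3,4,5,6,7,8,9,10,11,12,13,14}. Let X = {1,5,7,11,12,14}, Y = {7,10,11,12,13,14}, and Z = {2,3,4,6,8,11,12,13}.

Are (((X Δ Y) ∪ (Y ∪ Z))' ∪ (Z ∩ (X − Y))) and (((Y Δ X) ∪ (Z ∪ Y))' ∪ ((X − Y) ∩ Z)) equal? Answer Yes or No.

Yes

X Δ Y = {1,5,10,13}
Y ∪ Z = {2,3,4,6,7,8,10,11,12,13,14}
(X Δ Y) ∪ (Y ∪ Z) = {1,2,3,4,5,6,7,8,10,11,12,13,14}
((X Δ Y) ∪ (Y ∪ Z))' = {9}
X − Y = {1,5}
Z ∩ (X − Y) = {}
((X Δ Y) ∪ (Y ∪ Z))' ∪ (Z ∩ (X − Y)) = {9}
Y Δ X = {1,5,10,13}
Z ∪ Y = {2,3,4,6,7,8,10,11,12,13,14}
(Y Δ X) ∪ (Z ∪ Y) = {1,2,3,4,5,6,7,8,10,11,12,13,14}
((Y Δ X) ∪ (Z ∪ Y))' = {9}
(X − Y) ∩ Z = {}
((Y Δ X) ∪ (Z ∪ Y))' ∪ ((X − Y) ∩ Z) = {9}
Both equal {9}, so ((X Δ Y) ∪ (Y ∪ Z))' ∪ (Z ∩ (X − Y)) = ((Y Δ X) ∪ (Z ∪ Y))' ∪ ((X − Y) ∩ Z).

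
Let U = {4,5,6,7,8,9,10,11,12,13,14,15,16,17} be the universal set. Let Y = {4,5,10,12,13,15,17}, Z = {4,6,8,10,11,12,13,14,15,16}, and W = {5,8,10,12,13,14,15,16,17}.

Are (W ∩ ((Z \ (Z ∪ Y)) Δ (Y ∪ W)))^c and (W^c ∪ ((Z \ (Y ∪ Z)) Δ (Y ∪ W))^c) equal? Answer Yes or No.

Yes

Z ∪ Y = {4,5,6,8,10,11,12,13,14,15,16,17}
Z \ (Z ∪ Y) = {}
Y ∪ W = {4,5,8,10,12,13,14,15,16,17}
(Z \ (Z ∪ Y)) Δ (Y ∪ W) = {4,5,8,10,12,13,14,15,16,17}
W ∩ ((Z \ (Z ∪ Y)) Δ (Y ∪ W)) = {5,8,10,12,13,14,15,16,17}
(W ∩ ((Z \ (Z ∪ Y)) Δ (Y ∪ W)))^c = {4,6,7,9,11}
W^c = {4,6,7,9,11}
Y ∪ Z = {4,5,6,8,10,11,12,13,14,15,16,17}
Z \ (Y ∪ Z) = {}
(Z \ (Y ∪ Z)) Δ (Y ∪ W) = {4,5,8,10,12,13,14,15,16,17}
((Z \ (Y ∪ Z)) Δ (Y ∪ W))^c = {6,7,9,11}
W^c ∪ ((Z \ (Y ∪ Z)) Δ (Y ∪ W))^c = {4,6,7,9,11}
Both equal {4,6,7,9,11}, so (W ∩ ((Z \ (Z ∪ Y)) Δ (Y ∪ W)))^c = W^c ∪ ((Z \ (Y ∪ Z)) Δ (Y ∪ W))^c.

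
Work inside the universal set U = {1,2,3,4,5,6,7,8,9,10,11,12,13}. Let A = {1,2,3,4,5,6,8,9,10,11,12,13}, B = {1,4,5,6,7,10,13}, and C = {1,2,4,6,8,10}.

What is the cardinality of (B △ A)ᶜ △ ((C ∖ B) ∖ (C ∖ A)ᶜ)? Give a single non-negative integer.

6

B △ A = {2,3,7,8,9,11,12}
(B △ A)ᶜ = {1,4,5,6,10,13}
C ∖ B = {2,8}
C ∖ A = {}
(C ∖ A)ᶜ = {1,2,3,4,5,6,7,8,9,10,11,12,13}
(C ∖ B) ∖ (C ∖ A)ᶜ = {}
(B △ A)ᶜ △ ((C ∖ B) ∖ (C ∖ A)ᶜ) = {1,4,5,6,10,13}
|(B △ A)ᶜ △ ((C ∖ B) ∖ (C ∖ A)ᶜ)| = 6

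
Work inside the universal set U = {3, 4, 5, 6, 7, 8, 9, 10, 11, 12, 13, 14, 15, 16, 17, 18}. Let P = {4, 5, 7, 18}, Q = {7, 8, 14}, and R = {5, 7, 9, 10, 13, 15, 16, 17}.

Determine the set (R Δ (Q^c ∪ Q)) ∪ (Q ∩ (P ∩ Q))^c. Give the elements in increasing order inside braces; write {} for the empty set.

Q^c = {3, 4, 5, 6, 9, 10, 11, 12, 13, 15, 16, 17, 18}
Q^c ∪ Q = {3, 4, 5, 6, 7, 8, 9, 10, 11, 12, 13, 14, 15, 16, 17, 18}
R Δ (Q^c ∪ Q) = {3, 4, 6, 8, 11, 12, 14, 18}
P ∩ Q = {7}
Q ∩ (P ∩ Q) = {7}
(Q ∩ (P ∩ Q))^c = {3, 4, 5, 6, 8, 9, 10, 11, 12, 13, 14, 15, 16, 17, 18}
(R Δ (Q^c ∪ Q)) ∪ (Q ∩ (P ∩ Q))^c = {3, 4, 5, 6, 8, 9, 10, 11, 12, 13, 14, 15, 16, 17, 18}

{3, 4, 5, 6, 8, 9, 10, 11, 12, 13, 14, 15, 16, 17, 18}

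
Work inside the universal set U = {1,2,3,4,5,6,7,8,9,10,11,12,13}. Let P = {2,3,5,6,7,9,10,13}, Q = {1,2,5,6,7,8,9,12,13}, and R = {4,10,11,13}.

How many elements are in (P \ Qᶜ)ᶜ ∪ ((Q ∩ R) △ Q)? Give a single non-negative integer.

Qᶜ = {3,4,10,11}
P \ Qᶜ = {2,5,6,7,9,13}
(P \ Qᶜ)ᶜ = {1,3,4,8,10,11,12}
Q ∩ R = {13}
(Q ∩ R) △ Q = {1,2,5,6,7,8,9,12}
(P \ Qᶜ)ᶜ ∪ ((Q ∩ R) △ Q) = {1,2,3,4,5,6,7,8,9,10,11,12}
|(P \ Qᶜ)ᶜ ∪ ((Q ∩ R) △ Q)| = 12

12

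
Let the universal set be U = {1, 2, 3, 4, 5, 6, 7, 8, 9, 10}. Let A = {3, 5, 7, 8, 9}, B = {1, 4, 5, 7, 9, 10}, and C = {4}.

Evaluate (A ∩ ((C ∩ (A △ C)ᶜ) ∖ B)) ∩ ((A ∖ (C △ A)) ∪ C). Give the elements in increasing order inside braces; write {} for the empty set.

A △ C = {3, 4, 5, 7, 8, 9}
(A △ C)ᶜ = {1, 2, 6, 10}
C ∩ (A △ C)ᶜ = {}
(C ∩ (A △ C)ᶜ) ∖ B = {}
A ∩ ((C ∩ (A △ C)ᶜ) ∖ B) = {}
C △ A = {3, 4, 5, 7, 8, 9}
A ∖ (C △ A) = {}
(A ∖ (C △ A)) ∪ C = {4}
(A ∩ ((C ∩ (A △ C)ᶜ) ∖ B)) ∩ ((A ∖ (C △ A)) ∪ C) = {}

{}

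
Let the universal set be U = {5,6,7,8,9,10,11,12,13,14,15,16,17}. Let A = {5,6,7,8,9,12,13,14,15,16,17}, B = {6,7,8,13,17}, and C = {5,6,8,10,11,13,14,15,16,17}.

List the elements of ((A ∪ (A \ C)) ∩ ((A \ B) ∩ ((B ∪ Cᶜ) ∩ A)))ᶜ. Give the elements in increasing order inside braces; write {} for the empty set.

{5,6,7,8,10,11,13,14,15,16,17}

A \ C = {7,9,12}
A ∪ (A \ C) = {5,6,7,8,9,12,13,14,15,16,17}
A \ B = {5,9,12,14,15,16}
Cᶜ = {7,9,12}
B ∪ Cᶜ = {6,7,8,9,12,13,17}
(B ∪ Cᶜ) ∩ A = {6,7,8,9,12,13,17}
(A \ B) ∩ ((B ∪ Cᶜ) ∩ A) = {9,12}
(A ∪ (A \ C)) ∩ ((A \ B) ∩ ((B ∪ Cᶜ) ∩ A)) = {9,12}
((A ∪ (A \ C)) ∩ ((A \ B) ∩ ((B ∪ Cᶜ) ∩ A)))ᶜ = {5,6,7,8,10,11,13,14,15,16,17}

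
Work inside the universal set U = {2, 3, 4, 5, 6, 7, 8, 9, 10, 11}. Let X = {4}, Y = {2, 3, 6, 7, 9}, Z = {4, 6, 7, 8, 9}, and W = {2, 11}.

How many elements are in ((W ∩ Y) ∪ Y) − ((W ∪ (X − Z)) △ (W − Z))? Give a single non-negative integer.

5

W ∩ Y = {2}
(W ∩ Y) ∪ Y = {2, 3, 6, 7, 9}
X − Z = {}
W ∪ (X − Z) = {2, 11}
W − Z = {2, 11}
(W ∪ (X − Z)) △ (W − Z) = {}
((W ∩ Y) ∪ Y) − ((W ∪ (X − Z)) △ (W − Z)) = {2, 3, 6, 7, 9}
|((W ∩ Y) ∪ Y) − ((W ∪ (X − Z)) △ (W − Z))| = 5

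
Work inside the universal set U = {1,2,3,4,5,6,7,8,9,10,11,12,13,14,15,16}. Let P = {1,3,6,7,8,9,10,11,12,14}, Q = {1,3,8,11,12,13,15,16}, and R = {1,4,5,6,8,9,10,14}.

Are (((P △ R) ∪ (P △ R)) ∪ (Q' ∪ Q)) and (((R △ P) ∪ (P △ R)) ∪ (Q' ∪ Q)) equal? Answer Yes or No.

Yes

P △ R = {3,4,5,7,11,12}
(P △ R) ∪ (P △ R) = {3,4,5,7,11,12}
Q' = {2,4,5,6,7,9,10,14}
Q' ∪ Q = {1,2,3,4,5,6,7,8,9,10,11,12,13,14,15,16}
((P △ R) ∪ (P △ R)) ∪ (Q' ∪ Q) = {1,2,3,4,5,6,7,8,9,10,11,12,13,14,15,16}
R △ P = {3,4,5,7,11,12}
(R △ P) ∪ (P △ R) = {3,4,5,7,11,12}
((R △ P) ∪ (P △ R)) ∪ (Q' ∪ Q) = {1,2,3,4,5,6,7,8,9,10,11,12,13,14,15,16}
Both equal {1,2,3,4,5,6,7,8,9,10,11,12,13,14,15,16}, so ((P △ R) ∪ (P △ R)) ∪ (Q' ∪ Q) = ((R △ P) ∪ (P △ R)) ∪ (Q' ∪ Q).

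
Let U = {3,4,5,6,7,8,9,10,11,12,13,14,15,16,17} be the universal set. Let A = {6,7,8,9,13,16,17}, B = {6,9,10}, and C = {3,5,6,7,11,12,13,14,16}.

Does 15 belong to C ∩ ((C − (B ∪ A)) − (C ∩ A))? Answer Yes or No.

No

15 ∉ B and 15 ∉ A, so 15 ∉ B ∪ A
15 ∉ C and 15 ∉ (B ∪ A), so 15 ∉ C − (B ∪ A)
15 ∉ C and 15 ∉ A, so 15 ∉ C ∩ A
15 ∉ (C − (B ∪ A)) and 15 ∉ (C ∩ A), so 15 ∉ (C − (B ∪ A)) − (C ∩ A)
15 ∉ C and 15 ∉ ((C − (B ∪ A)) − (C ∩ A)), so 15 ∉ C ∩ ((C − (B ∪ A)) − (C ∩ A))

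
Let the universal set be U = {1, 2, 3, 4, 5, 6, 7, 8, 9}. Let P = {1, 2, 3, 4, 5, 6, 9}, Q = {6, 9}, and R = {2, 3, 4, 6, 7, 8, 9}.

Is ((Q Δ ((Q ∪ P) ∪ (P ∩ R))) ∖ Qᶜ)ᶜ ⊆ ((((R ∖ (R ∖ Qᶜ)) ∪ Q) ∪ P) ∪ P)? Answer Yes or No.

Q ∪ P = {1, 2, 3, 4, 5, 6, 9}
P ∩ R = {2, 3, 4, 6, 9}
(Q ∪ P) ∪ (P ∩ R) = {1, 2, 3, 4, 5, 6, 9}
Q Δ ((Q ∪ P) ∪ (P ∩ R)) = {1, 2, 3, 4, 5}
Qᶜ = {1, 2, 3, 4, 5, 7, 8}
(Q Δ ((Q ∪ P) ∪ (P ∩ R))) ∖ Qᶜ = {}
((Q Δ ((Q ∪ P) ∪ (P ∩ R))) ∖ Qᶜ)ᶜ = {1, 2, 3, 4, 5, 6, 7, 8, 9}
R ∖ Qᶜ = {6, 9}
R ∖ (R ∖ Qᶜ) = {2, 3, 4, 7, 8}
(R ∖ (R ∖ Qᶜ)) ∪ Q = {2, 3, 4, 6, 7, 8, 9}
((R ∖ (R ∖ Qᶜ)) ∪ Q) ∪ P = {1, 2, 3, 4, 5, 6, 7, 8, 9}
(((R ∖ (R ∖ Qᶜ)) ∪ Q) ∪ P) ∪ P = {1, 2, 3, 4, 5, 6, 7, 8, 9}
Every element of {1, 2, 3, 4, 5, 6, 7, 8, 9} is in {1, 2, 3, 4, 5, 6, 7, 8, 9}, so ((Q Δ ((Q ∪ P) ∪ (P ∩ R))) ∖ Qᶜ)ᶜ ⊆ (((R ∖ (R ∖ Qᶜ)) ∪ Q) ∪ P) ∪ P.

Yes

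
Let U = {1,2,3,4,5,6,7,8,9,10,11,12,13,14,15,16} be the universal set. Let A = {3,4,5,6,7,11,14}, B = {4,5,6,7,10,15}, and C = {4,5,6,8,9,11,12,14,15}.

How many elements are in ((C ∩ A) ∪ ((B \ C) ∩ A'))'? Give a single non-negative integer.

10

C ∩ A = {4,5,6,11,14}
B \ C = {7,10}
A' = {1,2,8,9,10,12,13,15,16}
(B \ C) ∩ A' = {10}
(C ∩ A) ∪ ((B \ C) ∩ A') = {4,5,6,10,11,14}
((C ∩ A) ∪ ((B \ C) ∩ A'))' = {1,2,3,7,8,9,12,13,15,16}
|((C ∩ A) ∪ ((B \ C) ∩ A'))'| = 10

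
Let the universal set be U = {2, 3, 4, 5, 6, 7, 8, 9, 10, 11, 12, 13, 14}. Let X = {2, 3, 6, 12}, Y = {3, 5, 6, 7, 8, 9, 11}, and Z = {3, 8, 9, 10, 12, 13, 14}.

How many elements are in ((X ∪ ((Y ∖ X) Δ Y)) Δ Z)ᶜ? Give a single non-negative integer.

6

Y ∖ X = {5, 7, 8, 9, 11}
(Y ∖ X) Δ Y = {3, 6}
X ∪ ((Y ∖ X) Δ Y) = {2, 3, 6, 12}
(X ∪ ((Y ∖ X) Δ Y)) Δ Z = {2, 6, 8, 9, 10, 13, 14}
((X ∪ ((Y ∖ X) Δ Y)) Δ Z)ᶜ = {3, 4, 5, 7, 11, 12}
|((X ∪ ((Y ∖ X) Δ Y)) Δ Z)ᶜ| = 6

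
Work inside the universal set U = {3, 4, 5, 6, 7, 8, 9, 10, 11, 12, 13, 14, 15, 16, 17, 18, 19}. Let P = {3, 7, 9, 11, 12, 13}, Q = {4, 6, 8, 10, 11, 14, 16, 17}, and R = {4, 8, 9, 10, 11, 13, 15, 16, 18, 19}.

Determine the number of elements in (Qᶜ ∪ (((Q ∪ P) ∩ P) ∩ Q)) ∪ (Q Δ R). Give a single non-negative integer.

13

Qᶜ = {3, 5, 7, 9, 12, 13, 15, 18, 19}
Q ∪ P = {3, 4, 6, 7, 8, 9, 10, 11, 12, 13, 14, 16, 17}
(Q ∪ P) ∩ P = {3, 7, 9, 11, 12, 13}
((Q ∪ P) ∩ P) ∩ Q = {11}
Qᶜ ∪ (((Q ∪ P) ∩ P) ∩ Q) = {3, 5, 7, 9, 11, 12, 13, 15, 18, 19}
Q Δ R = {6, 9, 13, 14, 15, 17, 18, 19}
(Qᶜ ∪ (((Q ∪ P) ∩ P) ∩ Q)) ∪ (Q Δ R) = {3, 5, 6, 7, 9, 11, 12, 13, 14, 15, 17, 18, 19}
|(Qᶜ ∪ (((Q ∪ P) ∩ P) ∩ Q)) ∪ (Q Δ R)| = 13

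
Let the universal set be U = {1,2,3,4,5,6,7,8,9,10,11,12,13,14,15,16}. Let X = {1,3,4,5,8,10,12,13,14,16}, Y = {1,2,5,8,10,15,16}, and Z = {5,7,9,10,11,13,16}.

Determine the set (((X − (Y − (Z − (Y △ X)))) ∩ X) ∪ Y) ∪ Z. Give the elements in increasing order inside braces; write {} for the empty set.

Y △ X = {2,3,4,12,13,14,15}
Z − (Y △ X) = {5,7,9,10,11,16}
Y − (Z − (Y △ X)) = {1,2,8,15}
X − (Y − (Z − (Y △ X))) = {3,4,5,10,12,13,14,16}
(X − (Y − (Z − (Y △ X)))) ∩ X = {3,4,5,10,12,13,14,16}
((X − (Y − (Z − (Y △ X)))) ∩ X) ∪ Y = {1,2,3,4,5,8,10,12,13,14,15,16}
(((X − (Y − (Z − (Y △ X)))) ∩ X) ∪ Y) ∪ Z = {1,2,3,4,5,7,8,9,10,11,12,13,14,15,16}

{1,2,3,4,5,7,8,9,10,11,12,13,14,15,16}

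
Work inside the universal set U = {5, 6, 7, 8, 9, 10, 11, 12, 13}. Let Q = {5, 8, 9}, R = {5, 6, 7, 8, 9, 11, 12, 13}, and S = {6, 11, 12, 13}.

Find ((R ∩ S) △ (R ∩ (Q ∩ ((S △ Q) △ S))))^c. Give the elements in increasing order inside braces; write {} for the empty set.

{7, 10}

R ∩ S = {6, 11, 12, 13}
S △ Q = {5, 6, 8, 9, 11, 12, 13}
(S △ Q) △ S = {5, 8, 9}
Q ∩ ((S △ Q) △ S) = {5, 8, 9}
R ∩ (Q ∩ ((S △ Q) △ S)) = {5, 8, 9}
(R ∩ S) △ (R ∩ (Q ∩ ((S △ Q) △ S))) = {5, 6, 8, 9, 11, 12, 13}
((R ∩ S) △ (R ∩ (Q ∩ ((S △ Q) △ S))))^c = {7, 10}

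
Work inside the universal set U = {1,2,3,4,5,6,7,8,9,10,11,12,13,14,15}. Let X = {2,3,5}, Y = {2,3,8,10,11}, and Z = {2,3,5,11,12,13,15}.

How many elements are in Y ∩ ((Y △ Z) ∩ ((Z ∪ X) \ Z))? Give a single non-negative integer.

Y △ Z = {5,8,10,12,13,15}
Z ∪ X = {2,3,5,11,12,13,15}
(Z ∪ X) \ Z = {}
(Y △ Z) ∩ ((Z ∪ X) \ Z) = {}
Y ∩ ((Y △ Z) ∩ ((Z ∪ X) \ Z)) = {}
|Y ∩ ((Y △ Z) ∩ ((Z ∪ X) \ Z))| = 0

0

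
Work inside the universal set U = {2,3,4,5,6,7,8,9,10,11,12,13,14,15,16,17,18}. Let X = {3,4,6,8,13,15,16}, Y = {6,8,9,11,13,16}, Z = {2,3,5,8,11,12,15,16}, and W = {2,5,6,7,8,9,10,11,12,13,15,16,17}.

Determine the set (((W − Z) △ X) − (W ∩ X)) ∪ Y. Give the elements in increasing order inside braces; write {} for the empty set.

W − Z = {6,7,9,10,13,17}
(W − Z) △ X = {3,4,7,8,9,10,15,16,17}
W ∩ X = {6,8,13,15,16}
((W − Z) △ X) − (W ∩ X) = {3,4,7,9,10,17}
(((W − Z) △ X) − (W ∩ X)) ∪ Y = {3,4,6,7,8,9,10,11,13,16,17}

{3,4,6,7,8,9,10,11,13,16,17}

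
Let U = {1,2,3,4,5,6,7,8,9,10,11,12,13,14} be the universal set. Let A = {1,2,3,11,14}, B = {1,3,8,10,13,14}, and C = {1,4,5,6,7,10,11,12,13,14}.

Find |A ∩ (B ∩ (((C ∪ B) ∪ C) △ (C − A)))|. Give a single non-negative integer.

C ∪ B = {1,3,4,5,6,7,8,10,11,12,13,14}
(C ∪ B) ∪ C = {1,3,4,5,6,7,8,10,11,12,13,14}
C − A = {4,5,6,7,10,12,13}
((C ∪ B) ∪ C) △ (C − A) = {1,3,8,11,14}
B ∩ (((C ∪ B) ∪ C) △ (C − A)) = {1,3,8,14}
A ∩ (B ∩ (((C ∪ B) ∪ C) △ (C − A))) = {1,3,14}
|A ∩ (B ∩ (((C ∪ B) ∪ C) △ (C − A)))| = 3

3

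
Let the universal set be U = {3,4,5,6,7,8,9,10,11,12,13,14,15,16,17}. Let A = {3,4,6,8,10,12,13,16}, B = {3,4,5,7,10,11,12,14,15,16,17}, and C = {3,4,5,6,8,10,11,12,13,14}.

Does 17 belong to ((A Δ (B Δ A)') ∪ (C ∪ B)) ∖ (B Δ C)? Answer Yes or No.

No

17 ∈ B and 17 ∉ A, so 17 ∈ B Δ A
17 ∉ (B Δ A)' since 17 ∈ (B Δ A)
17 ∉ A and 17 ∉ (B Δ A)', so 17 ∉ A Δ (B Δ A)'
17 ∉ C and 17 ∈ B, so 17 ∈ C ∪ B
17 ∉ (A Δ (B Δ A)') and 17 ∈ (C ∪ B), so 17 ∈ (A Δ (B Δ A)') ∪ (C ∪ B)
17 ∈ B and 17 ∉ C, so 17 ∈ B Δ C
17 ∈ ((A Δ (B Δ A)') ∪ (C ∪ B)) and 17 ∈ (B Δ C), so 17 ∉ ((A Δ (B Δ A)') ∪ (C ∪ B)) ∖ (B Δ C)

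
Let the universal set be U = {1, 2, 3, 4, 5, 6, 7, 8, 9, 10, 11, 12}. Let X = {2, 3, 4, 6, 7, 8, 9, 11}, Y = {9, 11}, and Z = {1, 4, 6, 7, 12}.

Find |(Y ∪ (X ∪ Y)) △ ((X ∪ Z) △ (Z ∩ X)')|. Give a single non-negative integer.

7

X ∪ Y = {2, 3, 4, 6, 7, 8, 9, 11}
Y ∪ (X ∪ Y) = {2, 3, 4, 6, 7, 8, 9, 11}
X ∪ Z = {1, 2, 3, 4, 6, 7, 8, 9, 11, 12}
Z ∩ X = {4, 6, 7}
(Z ∩ X)' = {1, 2, 3, 5, 8, 9, 10, 11, 12}
(X ∪ Z) △ (Z ∩ X)' = {4, 5, 6, 7, 10}
(Y ∪ (X ∪ Y)) △ ((X ∪ Z) △ (Z ∩ X)') = {2, 3, 5, 8, 9, 10, 11}
|(Y ∪ (X ∪ Y)) △ ((X ∪ Z) △ (Z ∩ X)')| = 7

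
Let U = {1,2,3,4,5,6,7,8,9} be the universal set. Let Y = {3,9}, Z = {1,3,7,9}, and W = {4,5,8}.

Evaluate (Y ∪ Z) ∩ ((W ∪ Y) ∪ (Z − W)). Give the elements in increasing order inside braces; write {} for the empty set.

Y ∪ Z = {1,3,7,9}
W ∪ Y = {3,4,5,8,9}
Z − W = {1,3,7,9}
(W ∪ Y) ∪ (Z − W) = {1,3,4,5,7,8,9}
(Y ∪ Z) ∩ ((W ∪ Y) ∪ (Z − W)) = {1,3,7,9}

{1,3,7,9}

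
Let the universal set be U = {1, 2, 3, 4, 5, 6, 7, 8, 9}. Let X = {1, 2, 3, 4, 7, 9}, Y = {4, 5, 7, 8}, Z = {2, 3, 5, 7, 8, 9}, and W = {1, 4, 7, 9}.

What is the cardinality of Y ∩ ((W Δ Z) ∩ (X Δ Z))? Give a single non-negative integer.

W Δ Z = {1, 2, 3, 4, 5, 8}
X Δ Z = {1, 4, 5, 8}
(W Δ Z) ∩ (X Δ Z) = {1, 4, 5, 8}
Y ∩ ((W Δ Z) ∩ (X Δ Z)) = {4, 5, 8}
|Y ∩ ((W Δ Z) ∩ (X Δ Z))| = 3

3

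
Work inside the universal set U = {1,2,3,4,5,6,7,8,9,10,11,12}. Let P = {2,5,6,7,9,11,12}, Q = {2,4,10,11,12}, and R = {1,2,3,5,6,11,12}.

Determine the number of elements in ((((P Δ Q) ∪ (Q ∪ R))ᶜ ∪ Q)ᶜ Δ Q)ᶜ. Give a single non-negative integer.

1

P Δ Q = {4,5,6,7,9,10}
Q ∪ R = {1,2,3,4,5,6,10,11,12}
(P Δ Q) ∪ (Q ∪ R) = {1,2,3,4,5,6,7,9,10,11,12}
((P Δ Q) ∪ (Q ∪ R))ᶜ = {8}
((P Δ Q) ∪ (Q ∪ R))ᶜ ∪ Q = {2,4,8,10,11,12}
(((P Δ Q) ∪ (Q ∪ R))ᶜ ∪ Q)ᶜ = {1,3,5,6,7,9}
(((P Δ Q) ∪ (Q ∪ R))ᶜ ∪ Q)ᶜ Δ Q = {1,2,3,4,5,6,7,9,10,11,12}
((((P Δ Q) ∪ (Q ∪ R))ᶜ ∪ Q)ᶜ Δ Q)ᶜ = {8}
|((((P Δ Q) ∪ (Q ∪ R))ᶜ ∪ Q)ᶜ Δ Q)ᶜ| = 1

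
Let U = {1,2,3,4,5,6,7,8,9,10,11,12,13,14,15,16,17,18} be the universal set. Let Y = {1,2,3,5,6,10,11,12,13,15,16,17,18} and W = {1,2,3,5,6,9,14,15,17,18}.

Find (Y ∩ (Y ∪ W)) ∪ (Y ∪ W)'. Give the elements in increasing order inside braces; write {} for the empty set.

Y ∪ W = {1,2,3,5,6,9,10,11,12,13,14,15,16,17,18}
Y ∩ (Y ∪ W) = {1,2,3,5,6,10,11,12,13,15,16,17,18}
(Y ∪ W)' = {4,7,8}
(Y ∩ (Y ∪ W)) ∪ (Y ∪ W)' = {1,2,3,4,5,6,7,8,10,11,12,13,15,16,17,18}

{1,2,3,4,5,6,7,8,10,11,12,13,15,16,17,18}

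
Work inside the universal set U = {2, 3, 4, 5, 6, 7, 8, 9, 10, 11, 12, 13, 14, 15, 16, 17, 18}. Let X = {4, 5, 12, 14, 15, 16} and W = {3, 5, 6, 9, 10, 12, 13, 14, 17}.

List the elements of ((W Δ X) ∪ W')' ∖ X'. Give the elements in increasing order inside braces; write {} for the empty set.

{5, 12, 14}

W Δ X = {3, 4, 6, 9, 10, 13, 15, 16, 17}
W' = {2, 4, 7, 8, 11, 15, 16, 18}
(W Δ X) ∪ W' = {2, 3, 4, 6, 7, 8, 9, 10, 11, 13, 15, 16, 17, 18}
((W Δ X) ∪ W')' = {5, 12, 14}
X' = {2, 3, 6, 7, 8, 9, 10, 11, 13, 17, 18}
((W Δ X) ∪ W')' ∖ X' = {5, 12, 14}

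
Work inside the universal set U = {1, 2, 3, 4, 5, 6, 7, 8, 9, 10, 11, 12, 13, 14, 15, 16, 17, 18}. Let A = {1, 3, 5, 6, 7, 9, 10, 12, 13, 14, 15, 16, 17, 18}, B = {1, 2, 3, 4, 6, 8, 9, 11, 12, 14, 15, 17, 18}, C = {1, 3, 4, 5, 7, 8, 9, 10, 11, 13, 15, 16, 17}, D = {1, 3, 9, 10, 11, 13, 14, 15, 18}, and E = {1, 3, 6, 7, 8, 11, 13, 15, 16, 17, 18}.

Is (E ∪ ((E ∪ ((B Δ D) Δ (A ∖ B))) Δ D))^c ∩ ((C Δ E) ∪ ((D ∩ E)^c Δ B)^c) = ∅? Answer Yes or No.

Yes

B Δ D = {2, 4, 6, 8, 10, 12, 13, 17}
A ∖ B = {5, 7, 10, 13, 16}
(B Δ D) Δ (A ∖ B) = {2, 4, 5, 6, 7, 8, 12, 16, 17}
E ∪ ((B Δ D) Δ (A ∖ B)) = {1, 2, 3, 4, 5, 6, 7, 8, 11, 12, 13, 15, 16, 17, 18}
(E ∪ ((B Δ D) Δ (A ∖ B))) Δ D = {2, 4, 5, 6, 7, 8, 9, 10, 12, 14, 16, 17}
E ∪ ((E ∪ ((B Δ D) Δ (A ∖ B))) Δ D) = {1, 2, 3, 4, 5, 6, 7, 8, 9, 10, 11, 12, 13, 14, 15, 16, 17, 18}
(E ∪ ((E ∪ ((B Δ D) Δ (A ∖ B))) Δ D))^c = {}
C Δ E = {4, 5, 6, 9, 10, 18}
D ∩ E = {1, 3, 11, 13, 15, 18}
(D ∩ E)^c = {2, 4, 5, 6, 7, 8, 9, 10, 12, 14, 16, 17}
(D ∩ E)^c Δ B = {1, 3, 5, 7, 10, 11, 15, 16, 18}
((D ∩ E)^c Δ B)^c = {2, 4, 6, 8, 9, 12, 13, 14, 17}
(C Δ E) ∪ ((D ∩ E)^c Δ B)^c = {2, 4, 5, 6, 8, 9, 10, 12, 13, 14, 17, 18}
{} and {2, 4, 5, 6, 8, 9, 10, 12, 13, 14, 17, 18} share no elements.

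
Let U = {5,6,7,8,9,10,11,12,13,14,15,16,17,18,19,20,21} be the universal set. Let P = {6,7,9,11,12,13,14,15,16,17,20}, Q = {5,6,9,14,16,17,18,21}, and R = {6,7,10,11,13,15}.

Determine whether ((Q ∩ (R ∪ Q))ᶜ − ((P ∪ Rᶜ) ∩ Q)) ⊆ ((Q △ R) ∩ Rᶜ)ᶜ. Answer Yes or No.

Yes

R ∪ Q = {5,6,7,9,10,11,13,14,15,16,17,18,21}
Q ∩ (R ∪ Q) = {5,6,9,14,16,17,18,21}
(Q ∩ (R ∪ Q))ᶜ = {7,8,10,11,12,13,15,19,20}
Rᶜ = {5,8,9,12,14,16,17,18,19,20,21}
P ∪ Rᶜ = {5,6,7,8,9,11,12,13,14,15,16,17,18,19,20,21}
(P ∪ Rᶜ) ∩ Q = {5,6,9,14,16,17,18,21}
(Q ∩ (R ∪ Q))ᶜ − ((P ∪ Rᶜ) ∩ Q) = {7,8,10,11,12,13,15,19,20}
Q △ R = {5,7,9,10,11,13,14,15,16,17,18,21}
(Q △ R) ∩ Rᶜ = {5,9,14,16,17,18,21}
((Q △ R) ∩ Rᶜ)ᶜ = {6,7,8,10,11,12,13,15,19,20}
Every element of {7,8,10,11,12,13,15,19,20} is in {6,7,8,10,11,12,13,15,19,20}, so (Q ∩ (R ∪ Q))ᶜ − ((P ∪ Rᶜ) ∩ Q) ⊆ ((Q △ R) ∩ Rᶜ)ᶜ.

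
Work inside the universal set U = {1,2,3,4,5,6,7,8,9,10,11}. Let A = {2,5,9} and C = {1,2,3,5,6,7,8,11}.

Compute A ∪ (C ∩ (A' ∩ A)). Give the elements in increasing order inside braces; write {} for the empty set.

A' = {1,3,4,6,7,8,10,11}
A' ∩ A = {}
C ∩ (A' ∩ A) = {}
A ∪ (C ∩ (A' ∩ A)) = {2,5,9}

{2,5,9}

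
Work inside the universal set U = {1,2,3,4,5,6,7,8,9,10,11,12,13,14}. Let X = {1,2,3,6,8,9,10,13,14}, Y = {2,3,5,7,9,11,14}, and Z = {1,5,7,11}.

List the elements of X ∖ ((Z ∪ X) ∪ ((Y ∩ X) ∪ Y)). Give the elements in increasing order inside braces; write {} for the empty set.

Z ∪ X = {1,2,3,5,6,7,8,9,10,11,13,14}
Y ∩ X = {2,3,9,14}
(Y ∩ X) ∪ Y = {2,3,5,7,9,11,14}
(Z ∪ X) ∪ ((Y ∩ X) ∪ Y) = {1,2,3,5,6,7,8,9,10,11,13,14}
X ∖ ((Z ∪ X) ∪ ((Y ∩ X) ∪ Y)) = {}

{}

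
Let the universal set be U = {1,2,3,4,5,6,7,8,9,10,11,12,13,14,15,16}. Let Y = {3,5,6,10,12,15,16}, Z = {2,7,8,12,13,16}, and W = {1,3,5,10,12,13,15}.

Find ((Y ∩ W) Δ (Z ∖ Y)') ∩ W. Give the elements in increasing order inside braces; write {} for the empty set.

Y ∩ W = {3,5,10,12,15}
Z ∖ Y = {2,7,8,13}
(Z ∖ Y)' = {1,3,4,5,6,9,10,11,12,14,15,16}
(Y ∩ W) Δ (Z ∖ Y)' = {1,4,6,9,11,14,16}
((Y ∩ W) Δ (Z ∖ Y)') ∩ W = {1}

{1}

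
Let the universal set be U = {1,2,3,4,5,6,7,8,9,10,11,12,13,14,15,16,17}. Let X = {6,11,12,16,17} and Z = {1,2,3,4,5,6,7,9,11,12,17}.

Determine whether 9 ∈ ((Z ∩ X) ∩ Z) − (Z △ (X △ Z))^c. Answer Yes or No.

No

9 ∈ Z and 9 ∉ X, so 9 ∉ Z ∩ X
9 ∉ (Z ∩ X) and 9 ∈ Z, so 9 ∉ (Z ∩ X) ∩ Z
9 ∉ X and 9 ∈ Z, so 9 ∈ X △ Z
9 ∈ Z and 9 ∈ (X △ Z), so 9 ∉ Z △ (X △ Z)
9 ∈ (Z △ (X △ Z))^c since 9 ∉ (Z △ (X △ Z))
9 ∉ ((Z ∩ X) ∩ Z) and 9 ∈ (Z △ (X △ Z))^c, so 9 ∉ ((Z ∩ X) ∩ Z) − (Z △ (X △ Z))^c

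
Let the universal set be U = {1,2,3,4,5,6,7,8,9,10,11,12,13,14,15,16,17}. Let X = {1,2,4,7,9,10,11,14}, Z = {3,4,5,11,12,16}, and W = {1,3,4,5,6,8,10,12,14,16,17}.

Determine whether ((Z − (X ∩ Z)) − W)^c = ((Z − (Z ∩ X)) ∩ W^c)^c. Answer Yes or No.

X ∩ Z = {4,11}
Z − (X ∩ Z) = {3,5,12,16}
(Z − (X ∩ Z)) − W = {}
((Z − (X ∩ Z)) − W)^c = {1,2,3,4,5,6,7,8,9,10,11,12,13,14,15,16,17}
Z ∩ X = {4,11}
Z − (Z ∩ X) = {3,5,12,16}
W^c = {2,7,9,11,13,15}
(Z − (Z ∩ X)) ∩ W^c = {}
((Z − (Z ∩ X)) ∩ W^c)^c = {1,2,3,4,5,6,7,8,9,10,11,12,13,14,15,16,17}
Both equal {1,2,3,4,5,6,7,8,9,10,11,12,13,14,15,16,17}, so ((Z − (X ∩ Z)) − W)^c = ((Z − (Z ∩ X)) ∩ W^c)^c.

Yes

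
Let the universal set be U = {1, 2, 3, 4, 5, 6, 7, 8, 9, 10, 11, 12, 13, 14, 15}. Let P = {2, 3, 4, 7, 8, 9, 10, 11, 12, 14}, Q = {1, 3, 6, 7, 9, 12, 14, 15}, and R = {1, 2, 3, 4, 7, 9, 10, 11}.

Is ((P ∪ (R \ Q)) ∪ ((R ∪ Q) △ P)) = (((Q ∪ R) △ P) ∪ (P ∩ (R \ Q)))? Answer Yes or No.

R \ Q = {2, 4, 10, 11}
P ∪ (R \ Q) = {2, 3, 4, 7, 8, 9, 10, 11, 12, 14}
R ∪ Q = {1, 2, 3, 4, 6, 7, 9, 10, 11, 12, 14, 15}
(R ∪ Q) △ P = {1, 6, 8, 15}
(P ∪ (R \ Q)) ∪ ((R ∪ Q) △ P) = {1, 2, 3, 4, 6, 7, 8, 9, 10, 11, 12, 14, 15}
Q ∪ R = {1, 2, 3, 4, 6, 7, 9, 10, 11, 12, 14, 15}
(Q ∪ R) △ P = {1, 6, 8, 15}
P ∩ (R \ Q) = {2, 4, 10, 11}
((Q ∪ R) △ P) ∪ (P ∩ (R \ Q)) = {1, 2, 4, 6, 8, 10, 11, 15}
3 ∈ (P ∪ (R \ Q)) ∪ ((R ∪ Q) △ P) but 3 ∉ ((Q ∪ R) △ P) ∪ (P ∩ (R \ Q)), so they differ.

No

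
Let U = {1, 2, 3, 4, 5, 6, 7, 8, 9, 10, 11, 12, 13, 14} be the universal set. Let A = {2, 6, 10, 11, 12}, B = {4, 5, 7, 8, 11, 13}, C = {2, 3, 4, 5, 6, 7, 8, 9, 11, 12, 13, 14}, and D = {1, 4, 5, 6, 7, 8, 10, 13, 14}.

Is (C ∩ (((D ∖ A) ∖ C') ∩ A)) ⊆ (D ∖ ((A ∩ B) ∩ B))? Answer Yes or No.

Yes

D ∖ A = {1, 4, 5, 7, 8, 13, 14}
C' = {1, 10}
(D ∖ A) ∖ C' = {4, 5, 7, 8, 13, 14}
((D ∖ A) ∖ C') ∩ A = {}
C ∩ (((D ∖ A) ∖ C') ∩ A) = {}
A ∩ B = {11}
(A ∩ B) ∩ B = {11}
D ∖ ((A ∩ B) ∩ B) = {1, 4, 5, 6, 7, 8, 10, 13, 14}
Every element of {} is in {1, 4, 5, 6, 7, 8, 10, 13, 14}, so C ∩ (((D ∖ A) ∖ C') ∩ A) ⊆ D ∖ ((A ∩ B) ∩ B).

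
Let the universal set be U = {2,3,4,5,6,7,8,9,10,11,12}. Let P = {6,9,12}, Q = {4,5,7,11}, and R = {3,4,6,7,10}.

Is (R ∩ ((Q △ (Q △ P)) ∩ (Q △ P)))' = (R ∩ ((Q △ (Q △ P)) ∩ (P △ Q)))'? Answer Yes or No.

Yes

Q △ P = {4,5,6,7,9,11,12}
Q △ (Q △ P) = {6,9,12}
(Q △ (Q △ P)) ∩ (Q △ P) = {6,9,12}
R ∩ ((Q △ (Q △ P)) ∩ (Q △ P)) = {6}
(R ∩ ((Q △ (Q △ P)) ∩ (Q △ P)))' = {2,3,4,5,7,8,9,10,11,12}
P △ Q = {4,5,6,7,9,11,12}
(Q △ (Q △ P)) ∩ (P △ Q) = {6,9,12}
R ∩ ((Q △ (Q △ P)) ∩ (P △ Q)) = {6}
(R ∩ ((Q △ (Q △ P)) ∩ (P △ Q)))' = {2,3,4,5,7,8,9,10,11,12}
Both equal {2,3,4,5,7,8,9,10,11,12}, so (R ∩ ((Q △ (Q △ P)) ∩ (Q △ P)))' = (R ∩ ((Q △ (Q △ P)) ∩ (P △ Q)))'.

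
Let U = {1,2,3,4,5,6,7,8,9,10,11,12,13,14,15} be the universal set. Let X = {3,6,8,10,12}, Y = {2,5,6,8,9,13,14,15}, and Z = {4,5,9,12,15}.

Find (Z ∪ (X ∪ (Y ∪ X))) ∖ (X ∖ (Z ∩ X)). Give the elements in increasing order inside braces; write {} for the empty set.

Y ∪ X = {2,3,5,6,8,9,10,12,13,14,15}
X ∪ (Y ∪ X) = {2,3,5,6,8,9,10,12,13,14,15}
Z ∪ (X ∪ (Y ∪ X)) = {2,3,4,5,6,8,9,10,12,13,14,15}
Z ∩ X = {12}
X ∖ (Z ∩ X) = {3,6,8,10}
(Z ∪ (X ∪ (Y ∪ X))) ∖ (X ∖ (Z ∩ X)) = {2,4,5,9,12,13,14,15}

{2,4,5,9,12,13,14,15}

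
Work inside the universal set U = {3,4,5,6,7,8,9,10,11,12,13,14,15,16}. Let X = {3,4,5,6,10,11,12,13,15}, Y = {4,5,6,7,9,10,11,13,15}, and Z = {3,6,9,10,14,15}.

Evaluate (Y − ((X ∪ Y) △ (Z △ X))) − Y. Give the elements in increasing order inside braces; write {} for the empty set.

{}

X ∪ Y = {3,4,5,6,7,9,10,11,12,13,15}
Z △ X = {4,5,9,11,12,13,14}
(X ∪ Y) △ (Z △ X) = {3,6,7,10,14,15}
Y − ((X ∪ Y) △ (Z △ X)) = {4,5,9,11,13}
(Y − ((X ∪ Y) △ (Z △ X))) − Y = {}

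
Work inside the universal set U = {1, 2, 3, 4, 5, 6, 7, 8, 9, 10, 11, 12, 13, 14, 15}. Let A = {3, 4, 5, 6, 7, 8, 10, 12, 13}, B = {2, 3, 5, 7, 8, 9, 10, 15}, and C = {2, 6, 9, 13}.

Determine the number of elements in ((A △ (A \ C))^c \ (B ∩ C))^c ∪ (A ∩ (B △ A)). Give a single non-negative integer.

A \ C = {3, 4, 5, 7, 8, 10, 12}
A △ (A \ C) = {6, 13}
(A △ (A \ C))^c = {1, 2, 3, 4, 5, 7, 8, 9, 10, 11, 12, 14, 15}
B ∩ C = {2, 9}
(A △ (A \ C))^c \ (B ∩ C) = {1, 3, 4, 5, 7, 8, 10, 11, 12, 14, 15}
((A △ (A \ C))^c \ (B ∩ C))^c = {2, 6, 9, 13}
B △ A = {2, 4, 6, 9, 12, 13, 15}
A ∩ (B △ A) = {4, 6, 12, 13}
((A △ (A \ C))^c \ (B ∩ C))^c ∪ (A ∩ (B △ A)) = {2, 4, 6, 9, 12, 13}
|((A △ (A \ C))^c \ (B ∩ C))^c ∪ (A ∩ (B △ A))| = 6

6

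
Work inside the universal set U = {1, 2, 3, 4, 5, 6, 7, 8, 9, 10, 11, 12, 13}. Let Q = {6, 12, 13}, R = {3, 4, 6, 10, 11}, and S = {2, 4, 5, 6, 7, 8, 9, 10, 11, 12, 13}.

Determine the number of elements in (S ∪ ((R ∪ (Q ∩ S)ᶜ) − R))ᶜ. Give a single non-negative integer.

1

Q ∩ S = {6, 12, 13}
(Q ∩ S)ᶜ = {1, 2, 3, 4, 5, 7, 8, 9, 10, 11}
R ∪ (Q ∩ S)ᶜ = {1, 2, 3, 4, 5, 6, 7, 8, 9, 10, 11}
(R ∪ (Q ∩ S)ᶜ) − R = {1, 2, 5, 7, 8, 9}
S ∪ ((R ∪ (Q ∩ S)ᶜ) − R) = {1, 2, 4, 5, 6, 7, 8, 9, 10, 11, 12, 13}
(S ∪ ((R ∪ (Q ∩ S)ᶜ) − R))ᶜ = {3}
|(S ∪ ((R ∪ (Q ∩ S)ᶜ) − R))ᶜ| = 1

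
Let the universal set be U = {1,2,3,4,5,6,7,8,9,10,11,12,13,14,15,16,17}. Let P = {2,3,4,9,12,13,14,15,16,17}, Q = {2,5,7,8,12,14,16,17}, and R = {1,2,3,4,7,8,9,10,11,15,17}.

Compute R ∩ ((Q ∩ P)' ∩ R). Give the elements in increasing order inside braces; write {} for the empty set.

Q ∩ P = {2,12,14,16,17}
(Q ∩ P)' = {1,3,4,5,6,7,8,9,10,11,13,15}
(Q ∩ P)' ∩ R = {1,3,4,7,8,9,10,11,15}
R ∩ ((Q ∩ P)' ∩ R) = {1,3,4,7,8,9,10,11,15}

{1,3,4,7,8,9,10,11,15}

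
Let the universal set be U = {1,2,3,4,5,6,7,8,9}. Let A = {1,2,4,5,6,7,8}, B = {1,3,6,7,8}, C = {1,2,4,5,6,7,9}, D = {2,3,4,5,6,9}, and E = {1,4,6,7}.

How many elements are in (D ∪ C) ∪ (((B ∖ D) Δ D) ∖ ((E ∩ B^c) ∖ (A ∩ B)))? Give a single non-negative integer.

9

D ∪ C = {1,2,3,4,5,6,7,9}
B ∖ D = {1,7,8}
(B ∖ D) Δ D = {1,2,3,4,5,6,7,8,9}
B^c = {2,4,5,9}
E ∩ B^c = {4}
A ∩ B = {1,6,7,8}
(E ∩ B^c) ∖ (A ∩ B) = {4}
((B ∖ D) Δ D) ∖ ((E ∩ B^c) ∖ (A ∩ B)) = {1,2,3,5,6,7,8,9}
(D ∪ C) ∪ (((B ∖ D) Δ D) ∖ ((E ∩ B^c) ∖ (A ∩ B))) = {1,2,3,4,5,6,7,8,9}
|(D ∪ C) ∪ (((B ∖ D) Δ D) ∖ ((E ∩ B^c) ∖ (A ∩ B)))| = 9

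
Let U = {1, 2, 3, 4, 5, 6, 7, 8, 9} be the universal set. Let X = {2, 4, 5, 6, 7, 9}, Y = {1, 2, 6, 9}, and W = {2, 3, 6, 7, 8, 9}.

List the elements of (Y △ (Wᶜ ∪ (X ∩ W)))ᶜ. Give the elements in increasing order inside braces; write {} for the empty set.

{1, 2, 3, 6, 8, 9}

Wᶜ = {1, 4, 5}
X ∩ W = {2, 6, 7, 9}
Wᶜ ∪ (X ∩ W) = {1, 2, 4, 5, 6, 7, 9}
Y △ (Wᶜ ∪ (X ∩ W)) = {4, 5, 7}
(Y △ (Wᶜ ∪ (X ∩ W)))ᶜ = {1, 2, 3, 6, 8, 9}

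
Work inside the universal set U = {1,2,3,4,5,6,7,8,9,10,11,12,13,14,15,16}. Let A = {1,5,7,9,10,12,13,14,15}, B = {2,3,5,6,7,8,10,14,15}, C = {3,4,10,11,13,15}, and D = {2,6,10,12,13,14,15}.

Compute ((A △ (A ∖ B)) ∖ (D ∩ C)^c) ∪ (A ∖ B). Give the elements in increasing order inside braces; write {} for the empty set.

A ∖ B = {1,9,12,13}
A △ (A ∖ B) = {5,7,10,14,15}
D ∩ C = {10,13,15}
(D ∩ C)^c = {1,2,3,4,5,6,7,8,9,11,12,14,16}
(A △ (A ∖ B)) ∖ (D ∩ C)^c = {10,15}
((A △ (A ∖ B)) ∖ (D ∩ C)^c) ∪ (A ∖ B) = {1,9,10,12,13,15}

{1,9,10,12,13,15}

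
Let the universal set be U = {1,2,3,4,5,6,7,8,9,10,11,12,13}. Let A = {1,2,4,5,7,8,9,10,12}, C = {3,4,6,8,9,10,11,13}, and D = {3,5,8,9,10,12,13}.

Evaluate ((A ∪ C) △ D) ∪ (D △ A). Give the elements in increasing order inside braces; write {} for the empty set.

{1,2,3,4,6,7,11,13}

A ∪ C = {1,2,3,4,5,6,7,8,9,10,11,12,13}
(A ∪ C) △ D = {1,2,4,6,7,11}
D △ A = {1,2,3,4,7,13}
((A ∪ C) △ D) ∪ (D △ A) = {1,2,3,4,6,7,11,13}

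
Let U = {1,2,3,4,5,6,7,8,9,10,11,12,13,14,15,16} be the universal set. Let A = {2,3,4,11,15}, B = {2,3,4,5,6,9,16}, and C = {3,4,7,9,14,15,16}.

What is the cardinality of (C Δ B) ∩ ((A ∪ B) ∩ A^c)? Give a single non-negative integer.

2

C Δ B = {2,5,6,7,14,15}
A ∪ B = {2,3,4,5,6,9,11,15,16}
A^c = {1,5,6,7,8,9,10,12,13,14,16}
(A ∪ B) ∩ A^c = {5,6,9,16}
(C Δ B) ∩ ((A ∪ B) ∩ A^c) = {5,6}
|(C Δ B) ∩ ((A ∪ B) ∩ A^c)| = 2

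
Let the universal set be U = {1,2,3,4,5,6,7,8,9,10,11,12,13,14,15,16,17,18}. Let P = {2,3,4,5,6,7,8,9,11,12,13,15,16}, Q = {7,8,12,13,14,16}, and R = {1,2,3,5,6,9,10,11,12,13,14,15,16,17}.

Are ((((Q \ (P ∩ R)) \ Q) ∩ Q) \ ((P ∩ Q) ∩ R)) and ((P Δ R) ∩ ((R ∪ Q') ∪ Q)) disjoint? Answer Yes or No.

P ∩ R = {2,3,5,6,9,11,12,13,15,16}
Q \ (P ∩ R) = {7,8,14}
(Q \ (P ∩ R)) \ Q = {}
((Q \ (P ∩ R)) \ Q) ∩ Q = {}
P ∩ Q = {7,8,12,13,16}
(P ∩ Q) ∩ R = {12,13,16}
(((Q \ (P ∩ R)) \ Q) ∩ Q) \ ((P ∩ Q) ∩ R) = {}
P Δ R = {1,4,7,8,10,14,17}
Q' = {1,2,3,4,5,6,9,10,11,15,17,18}
R ∪ Q' = {1,2,3,4,5,6,9,10,11,12,13,14,15,16,17,18}
(R ∪ Q') ∪ Q = {1,2,3,4,5,6,7,8,9,10,11,12,13,14,15,16,17,18}
(P Δ R) ∩ ((R ∪ Q') ∪ Q) = {1,4,7,8,10,14,17}
{} and {1,4,7,8,10,14,17} share no elements.

Yes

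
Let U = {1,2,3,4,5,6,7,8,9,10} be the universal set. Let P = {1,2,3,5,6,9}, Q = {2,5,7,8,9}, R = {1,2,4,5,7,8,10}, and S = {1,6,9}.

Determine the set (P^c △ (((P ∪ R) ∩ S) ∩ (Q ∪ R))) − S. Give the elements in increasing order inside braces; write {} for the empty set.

P^c = {4,7,8,10}
P ∪ R = {1,2,3,4,5,6,7,8,9,10}
(P ∪ R) ∩ S = {1,6,9}
Q ∪ R = {1,2,4,5,7,8,9,10}
((P ∪ R) ∩ S) ∩ (Q ∪ R) = {1,9}
P^c △ (((P ∪ R) ∩ S) ∩ (Q ∪ R)) = {1,4,7,8,9,10}
(P^c △ (((P ∪ R) ∩ S) ∩ (Q ∪ R))) − S = {4,7,8,10}

{4,7,8,10}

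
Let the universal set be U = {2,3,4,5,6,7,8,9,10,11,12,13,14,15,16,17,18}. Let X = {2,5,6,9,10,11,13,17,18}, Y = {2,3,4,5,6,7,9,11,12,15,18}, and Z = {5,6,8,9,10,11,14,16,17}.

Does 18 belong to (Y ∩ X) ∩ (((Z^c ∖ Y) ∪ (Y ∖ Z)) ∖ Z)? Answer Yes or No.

18 ∈ Y and 18 ∈ X, so 18 ∈ Y ∩ X
18 ∉ Z, so 18 ∈ Z^c
18 ∈ Z^c and 18 ∈ Y, so 18 ∉ Z^c ∖ Y
18 ∈ Y and 18 ∉ Z, so 18 ∈ Y ∖ Z
18 ∉ (Z^c ∖ Y) and 18 ∈ (Y ∖ Z), so 18 ∈ (Z^c ∖ Y) ∪ (Y ∖ Z)
18 ∈ ((Z^c ∖ Y) ∪ (Y ∖ Z)) and 18 ∉ Z, so 18 ∈ ((Z^c ∖ Y) ∪ (Y ∖ Z)) ∖ Z
18 ∈ (Y ∩ X) and 18 ∈ (((Z^c ∖ Y) ∪ (Y ∖ Z)) ∖ Z), so 18 ∈ (Y ∩ X) ∩ (((Z^c ∖ Y) ∪ (Y ∖ Z)) ∖ Z)

Yes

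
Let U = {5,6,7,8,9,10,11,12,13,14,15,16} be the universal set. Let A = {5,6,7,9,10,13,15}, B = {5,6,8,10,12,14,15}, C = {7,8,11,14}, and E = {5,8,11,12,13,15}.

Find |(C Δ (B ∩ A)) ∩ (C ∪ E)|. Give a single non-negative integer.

B ∩ A = {5,6,10,15}
C Δ (B ∩ A) = {5,6,7,8,10,11,14,15}
C ∪ E = {5,7,8,11,12,13,14,15}
(C Δ (B ∩ A)) ∩ (C ∪ E) = {5,7,8,11,14,15}
|(C Δ (B ∩ A)) ∩ (C ∪ E)| = 6

6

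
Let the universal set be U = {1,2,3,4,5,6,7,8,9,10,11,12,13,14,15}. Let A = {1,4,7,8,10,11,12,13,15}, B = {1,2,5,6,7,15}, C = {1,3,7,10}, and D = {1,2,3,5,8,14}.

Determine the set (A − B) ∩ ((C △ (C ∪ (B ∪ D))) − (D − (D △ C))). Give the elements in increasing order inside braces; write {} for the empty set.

{8}

A − B = {4,8,10,11,12,13}
B ∪ D = {1,2,3,5,6,7,8,14,15}
C ∪ (B ∪ D) = {1,2,3,5,6,7,8,10,14,15}
C △ (C ∪ (B ∪ D)) = {2,5,6,8,14,15}
D △ C = {2,5,7,8,10,14}
D − (D △ C) = {1,3}
(C △ (C ∪ (B ∪ D))) − (D − (D △ C)) = {2,5,6,8,14,15}
(A − B) ∩ ((C △ (C ∪ (B ∪ D))) − (D − (D △ C))) = {8}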